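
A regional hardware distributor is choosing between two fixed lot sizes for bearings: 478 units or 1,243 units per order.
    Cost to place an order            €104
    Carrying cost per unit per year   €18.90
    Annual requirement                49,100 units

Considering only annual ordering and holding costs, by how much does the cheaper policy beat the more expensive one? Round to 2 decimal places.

€654.53

Annual cost at Q: ordering D·S/Q plus holding Q·H/2.
TC(478) = (49,100/478)×104 + (478/2)×18.9 = €15,199.95
TC(1,243) = (49,100/1,243)×104 + (1,243/2)×18.9 = €15,854.48
Lots of 478 are cheaper by €654.53.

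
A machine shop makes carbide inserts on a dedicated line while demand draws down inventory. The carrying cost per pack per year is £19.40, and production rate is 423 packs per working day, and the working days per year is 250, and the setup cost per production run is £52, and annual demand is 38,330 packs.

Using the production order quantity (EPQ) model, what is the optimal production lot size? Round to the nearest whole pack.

Daily demand d = 38,330/250 = 153.320; p = 423; 1 − d/p = 0.63754
EPQ = √(2DS / (H(1 − d/p)))
    = √(2 × 38,330 × 52 / (19.4 × 0.63754)) ≈ 567.72

568 packs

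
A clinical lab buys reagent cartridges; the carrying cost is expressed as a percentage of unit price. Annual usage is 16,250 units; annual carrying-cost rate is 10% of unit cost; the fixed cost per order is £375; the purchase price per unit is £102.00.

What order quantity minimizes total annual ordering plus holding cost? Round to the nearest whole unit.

H = i·C = 0.1 × £102 = £10.2000 per unit-year
EOQ = √(2DS/H) = √(2 × 16,250 × 375 / 10.2)
    = √(1,194,852.94) ≈ 1,093.09

1,093 units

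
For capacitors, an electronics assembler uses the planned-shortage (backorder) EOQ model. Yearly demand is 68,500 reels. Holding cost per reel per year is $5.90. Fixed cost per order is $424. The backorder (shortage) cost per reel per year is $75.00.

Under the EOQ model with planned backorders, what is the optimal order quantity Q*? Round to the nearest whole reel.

3,259 reels

Basic EOQ = √(2·68,500·424/5.9) = 3,137.742
Backorder adjustment √((H+b)/b) = √((5.9+75)/75) = 1.0386
Q* = 3,137.742 × 1.0386 ≈ 3,258.82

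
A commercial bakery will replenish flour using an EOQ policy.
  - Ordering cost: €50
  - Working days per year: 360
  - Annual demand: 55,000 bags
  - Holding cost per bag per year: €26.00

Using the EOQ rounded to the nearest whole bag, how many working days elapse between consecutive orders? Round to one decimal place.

3.0 days

2DS/H = 2·55,000·50/26 = 211,538.46
EOQ = √211,538.46 ≈ 459.93 → Q = 460 bags
T = Q/D × 360 days = 460/55,000 × 360 = 3.011 days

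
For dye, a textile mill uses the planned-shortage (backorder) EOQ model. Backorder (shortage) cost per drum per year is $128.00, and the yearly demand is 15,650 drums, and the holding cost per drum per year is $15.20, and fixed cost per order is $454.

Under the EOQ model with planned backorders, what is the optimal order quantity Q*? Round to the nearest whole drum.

1,023 drums

Basic EOQ = √(2·15,650·454/15.2) = 966.893
Backorder adjustment √((H+b)/b) = √((15.2+128)/128) = 1.0577
Q* = 966.893 × 1.0577 ≈ 1,022.69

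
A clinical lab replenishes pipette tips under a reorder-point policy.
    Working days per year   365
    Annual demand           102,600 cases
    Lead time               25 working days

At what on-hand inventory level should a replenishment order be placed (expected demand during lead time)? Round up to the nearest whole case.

7,028 cases

Daily demand d = 102,600 / 365 = 281.096 cases/day
Demand during lead time = 281.096 × 25 = 7,027.40
Reorder point = 7,027.40 → round up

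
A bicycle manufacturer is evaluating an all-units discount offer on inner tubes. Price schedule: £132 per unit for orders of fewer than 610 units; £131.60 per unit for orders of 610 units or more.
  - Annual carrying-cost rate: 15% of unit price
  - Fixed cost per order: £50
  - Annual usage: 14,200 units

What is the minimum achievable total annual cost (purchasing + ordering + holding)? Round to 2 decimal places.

£1,875,904.63

H₁ = 15%×£132 = £19.8000;  H₂ = 15%×£131.60 = £19.7400
EOQ₁ = √(2×14,200×50/19.8000) = 267.80  (< 610, feasible at tier 1)
EOQ₂ = √(2×14,200×50/19.7400) = 268.21  (< 610 → use Q = 610 at tier-2 price)
TC(tier 1 (EOQ₁), Q≈267.8) = £1,879,702.45
TC(tier 2, Q≈610.0) = £1,875,904.63
Minimum at tier 2: £1,875,904.63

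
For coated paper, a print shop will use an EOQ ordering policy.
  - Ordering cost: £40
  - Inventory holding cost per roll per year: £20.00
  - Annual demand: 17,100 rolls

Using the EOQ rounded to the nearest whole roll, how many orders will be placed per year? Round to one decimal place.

Optimal lot size Q* = (2 × 17,100 × £40 / £20)^½ ≈ 261.53 → Q = 262
Orders per year = D/Q = 17,100 / 262 = 65.267

65.3 orders per year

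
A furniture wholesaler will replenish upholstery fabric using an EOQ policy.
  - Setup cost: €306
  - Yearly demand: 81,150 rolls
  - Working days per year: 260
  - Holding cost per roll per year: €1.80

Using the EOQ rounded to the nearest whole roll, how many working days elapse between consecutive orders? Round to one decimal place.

Optimal lot size Q* = (2 × 81,150 × €306 / €1.8)^½ ≈ 5,252.71 → Q = 5,253 rolls
Days between orders = 260 / (D/Q) = 260 / 15.448 ≈ 16.830

16.8 days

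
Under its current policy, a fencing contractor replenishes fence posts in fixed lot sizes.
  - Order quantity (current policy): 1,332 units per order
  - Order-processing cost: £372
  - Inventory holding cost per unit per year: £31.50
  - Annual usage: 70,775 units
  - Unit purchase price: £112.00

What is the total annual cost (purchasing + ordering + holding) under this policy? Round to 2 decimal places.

£7,967,544.99

Orders/yr = 70,775/1,332 = 53.134; ordering cost = 53.134 × £372 = £19,765.99
Average inventory = 1,332/2 = 666; holding cost = 666 × £31.5 = £20,979.00
Purchase cost = D·C = 70,775 × 112 = £7,926,800.00
Total = £19,765.99 + £20,979.00 + £7,926,800.00 = £7,967,544.99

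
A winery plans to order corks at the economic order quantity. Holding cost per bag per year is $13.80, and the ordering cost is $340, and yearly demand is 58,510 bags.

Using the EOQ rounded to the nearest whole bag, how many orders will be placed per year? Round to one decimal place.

Optimal lot size Q* = (2 × 58,510 × $340 / $13.8)^½ ≈ 1,697.97 → Q = 1,698
Orders per year = D/Q = 58,510 / 1,698 = 34.458

34.5 orders per year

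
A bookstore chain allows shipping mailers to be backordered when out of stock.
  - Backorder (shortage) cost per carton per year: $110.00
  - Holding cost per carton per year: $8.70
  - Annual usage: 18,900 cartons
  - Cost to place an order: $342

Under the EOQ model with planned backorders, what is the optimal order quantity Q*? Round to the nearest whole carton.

1,266 cartons

Q* = √(2DS/H) · √((H + b)/b)
   = √(2 × 18,900 × 342 / 8.7) · √((8.7 + 110) / 110)
   = 1,218.988 × 1.0388 ≈ 1,266.28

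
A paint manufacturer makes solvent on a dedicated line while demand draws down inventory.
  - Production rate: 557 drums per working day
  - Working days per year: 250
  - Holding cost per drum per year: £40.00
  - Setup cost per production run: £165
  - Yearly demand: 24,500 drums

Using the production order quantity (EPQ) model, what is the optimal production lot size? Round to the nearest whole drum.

495 drums

Daily demand d = 24,500/250 = 98.000; p = 557; 1 − d/p = 0.82406
EPQ = √(2DS / (H(1 − d/p)))
    = √(2 × 24,500 × 165 / (40 × 0.82406)) ≈ 495.26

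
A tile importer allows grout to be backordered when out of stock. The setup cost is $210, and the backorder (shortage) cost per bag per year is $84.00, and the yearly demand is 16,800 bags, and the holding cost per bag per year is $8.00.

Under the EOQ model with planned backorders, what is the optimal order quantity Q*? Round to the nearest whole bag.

983 bags

Q* = √(2DS/H) · √((H + b)/b)
   = √(2 × 16,800 × 210 / 8) · √((8 + 84) / 84)
   = 939.149 × 1.0465 ≈ 982.85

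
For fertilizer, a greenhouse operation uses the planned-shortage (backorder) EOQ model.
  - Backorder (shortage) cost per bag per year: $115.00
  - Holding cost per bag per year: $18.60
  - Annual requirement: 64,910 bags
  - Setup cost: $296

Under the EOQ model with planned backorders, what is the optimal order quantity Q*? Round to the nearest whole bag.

Basic EOQ = √(2·64,910·296/18.6) = 1,437.342
Backorder adjustment √((H+b)/b) = √((18.6+115)/115) = 1.0778
Q* = 1,437.342 × 1.0778 ≈ 1,549.22

1,549 bags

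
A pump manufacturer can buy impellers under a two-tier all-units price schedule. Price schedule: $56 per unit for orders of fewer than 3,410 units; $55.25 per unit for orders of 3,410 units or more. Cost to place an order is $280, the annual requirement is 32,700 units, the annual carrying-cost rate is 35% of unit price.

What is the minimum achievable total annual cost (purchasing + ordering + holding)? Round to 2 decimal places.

$1,842,330.48

H₁ = 35%×$56 = $19.6000;  H₂ = 35%×$55.25 = $19.3375
EOQ₁ = √(2×32,700×280/19.6000) = 966.58  (< 3,410, feasible at tier 1)
EOQ₂ = √(2×32,700×280/19.3375) = 973.12  (< 3,410 → use Q = 3,410 at tier-2 price)
TC(tier 1 (EOQ₁), Q≈966.6) = $1,850,145.06
TC(tier 2, Q≈3,410.0) = $1,842,330.48
Minimum at tier 2: $1,842,330.48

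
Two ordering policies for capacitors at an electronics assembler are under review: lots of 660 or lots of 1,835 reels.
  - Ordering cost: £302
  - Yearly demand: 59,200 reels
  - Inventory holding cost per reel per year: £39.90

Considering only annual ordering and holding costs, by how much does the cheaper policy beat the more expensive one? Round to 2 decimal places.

For each Q, cost = (D/Q)·S + (Q/2)·H.
TC(660) = (59,200/660)×302 + (660/2)×39.9 = £40,255.48
TC(1,835) = (59,200/1,835)×302 + (1,835/2)×39.9 = £46,351.25
|ΔTC| = |£40,255.48 − £46,351.25| = £6,095.76

£6,095.76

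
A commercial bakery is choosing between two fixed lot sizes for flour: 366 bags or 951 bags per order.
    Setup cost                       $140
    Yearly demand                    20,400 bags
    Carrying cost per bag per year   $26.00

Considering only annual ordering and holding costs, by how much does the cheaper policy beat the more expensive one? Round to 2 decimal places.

$2,804.88

TC(Q) = (D/Q)S + (Q/2)H
TC(366) = (20,400/366)×140 + (366/2)×26 = $12,561.28
TC(951) = (20,400/951)×140 + (951/2)×26 = $15,366.15
Cheaper: Q = 366.  Difference = $2,804.88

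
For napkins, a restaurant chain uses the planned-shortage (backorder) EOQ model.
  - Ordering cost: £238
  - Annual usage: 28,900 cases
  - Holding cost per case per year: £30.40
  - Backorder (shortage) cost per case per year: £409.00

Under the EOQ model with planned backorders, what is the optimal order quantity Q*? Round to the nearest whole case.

Q* = √(2DS/H) · √((H + b)/b)
   = √(2 × 28,900 × 238 / 30.4) · √((30.4 + 409) / 409)
   = 672.691 × 1.0365 ≈ 697.24

697 cases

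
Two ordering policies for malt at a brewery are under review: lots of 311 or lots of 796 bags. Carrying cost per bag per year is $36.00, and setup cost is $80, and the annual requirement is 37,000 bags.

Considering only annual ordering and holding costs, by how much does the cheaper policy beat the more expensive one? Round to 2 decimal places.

TC(Q) = (D/Q)S + (Q/2)H
TC(311) = (37,000/311)×80 + (311/2)×36 = $15,115.68
TC(796) = (37,000/796)×80 + (796/2)×36 = $18,046.59
|ΔTC| = |$15,115.68 − $18,046.59| = $2,930.91

$2,930.91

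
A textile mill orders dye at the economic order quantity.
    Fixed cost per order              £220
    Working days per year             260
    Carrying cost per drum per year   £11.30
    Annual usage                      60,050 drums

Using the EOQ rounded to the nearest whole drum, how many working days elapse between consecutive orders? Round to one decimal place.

Optimal lot size Q* = (2 × 60,050 × £220 / £11.3)^½ ≈ 1,529.13 → Q = 1,529 drums
Cycle time = (working days × Q)/D = (260 × 1,529) / 60,050 = 6.620 days

6.6 days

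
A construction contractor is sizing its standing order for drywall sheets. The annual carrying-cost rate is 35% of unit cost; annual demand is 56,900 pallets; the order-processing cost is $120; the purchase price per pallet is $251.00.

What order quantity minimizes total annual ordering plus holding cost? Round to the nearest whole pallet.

394 pallets

H = i·C = 0.35 × $251 = $87.8500 per pallet-year
2DS/H = 2·56,900·120/87.85 = 155,446.78
EOQ = √155,446.78 ≈ 394.27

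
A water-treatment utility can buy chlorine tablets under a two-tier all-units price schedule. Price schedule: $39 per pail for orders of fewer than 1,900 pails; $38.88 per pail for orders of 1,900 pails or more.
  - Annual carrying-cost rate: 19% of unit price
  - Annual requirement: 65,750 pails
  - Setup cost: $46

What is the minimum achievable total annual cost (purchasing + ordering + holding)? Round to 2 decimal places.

H₁ = 19%×$39 = $7.4100;  H₂ = 19%×$38.88 = $7.3872
EOQ₁ = √(2×65,750×46/7.4100) = 903.51  (< 1,900, feasible at tier 1)
EOQ₂ = √(2×65,750×46/7.3872) = 904.90  (< 1,900 → use Q = 1,900 at tier-2 price)
TC(tier 1 (EOQ₁), Q≈903.5) = $2,570,945.00
TC(tier 2, Q≈1,900.0) = $2,564,969.68
Minimum at tier 2: $2,564,969.68

$2,564,969.68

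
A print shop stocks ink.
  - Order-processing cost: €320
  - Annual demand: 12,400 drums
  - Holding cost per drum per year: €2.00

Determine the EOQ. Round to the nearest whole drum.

2DS/H = 2·12,400·320/2 = 3,968,000.00
EOQ = √3,968,000.00 ≈ 1,991.98

1,992 drums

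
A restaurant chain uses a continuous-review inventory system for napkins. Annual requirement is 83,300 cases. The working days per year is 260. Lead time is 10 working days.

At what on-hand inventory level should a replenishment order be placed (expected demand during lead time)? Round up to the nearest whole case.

Daily demand d = 83,300 / 260 = 320.385 cases/day
Demand during lead time = 320.385 × 10 = 3,203.85
Reorder point = 3,203.85 → round up

3,204 cases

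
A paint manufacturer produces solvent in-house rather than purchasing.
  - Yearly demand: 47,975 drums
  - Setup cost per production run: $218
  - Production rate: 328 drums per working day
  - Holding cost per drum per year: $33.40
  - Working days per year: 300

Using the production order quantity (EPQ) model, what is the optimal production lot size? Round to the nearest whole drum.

1,105 drums

Daily demand d = 47,975/300 = 159.917; p = 328; 1 − d/p = 0.51245
EPQ = √(2DS / (H(1 − d/p)))
    = √(2 × 47,975 × 218 / (33.4 × 0.51245)) ≈ 1,105.48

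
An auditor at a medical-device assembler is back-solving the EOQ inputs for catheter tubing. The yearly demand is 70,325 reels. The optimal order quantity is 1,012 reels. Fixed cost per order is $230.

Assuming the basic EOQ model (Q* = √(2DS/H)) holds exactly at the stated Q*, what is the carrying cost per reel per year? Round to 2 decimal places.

Since Q* = (2DS/H)^½, squaring gives Q*²·H = 2DS.
H = 2DS / Q² = 2 × 70,325 × 230 / 1,012² = 31.5869

$31.59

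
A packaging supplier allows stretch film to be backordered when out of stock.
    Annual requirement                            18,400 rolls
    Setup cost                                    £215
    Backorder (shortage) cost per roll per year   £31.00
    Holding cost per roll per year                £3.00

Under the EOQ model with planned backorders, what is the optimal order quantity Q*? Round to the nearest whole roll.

Basic EOQ = √(2·18,400·215/3) = 1,623.987
Backorder adjustment √((H+b)/b) = √((3+31)/31) = 1.0473
Q* = 1,623.987 × 1.0473 ≈ 1,700.75

1,701 rolls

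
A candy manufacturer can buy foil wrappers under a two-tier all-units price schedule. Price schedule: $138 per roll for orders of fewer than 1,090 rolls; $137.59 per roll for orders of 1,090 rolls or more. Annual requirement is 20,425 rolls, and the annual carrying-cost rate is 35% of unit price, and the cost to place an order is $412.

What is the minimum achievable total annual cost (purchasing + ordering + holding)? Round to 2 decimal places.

$2,844,241.32

H₁ = 35%×$138 = $48.3000;  H₂ = 35%×$137.59 = $48.1565
EOQ₁ = √(2×20,425×412/48.3000) = 590.30  (< 1,090, feasible at tier 1)
EOQ₂ = √(2×20,425×412/48.1565) = 591.18  (< 1,090 → use Q = 1,090 at tier-2 price)
TC(tier 1 (EOQ₁), Q≈590.3) = $2,847,161.38
TC(tier 2, Q≈1,090.0) = $2,844,241.32
Minimum at tier 2: $2,844,241.32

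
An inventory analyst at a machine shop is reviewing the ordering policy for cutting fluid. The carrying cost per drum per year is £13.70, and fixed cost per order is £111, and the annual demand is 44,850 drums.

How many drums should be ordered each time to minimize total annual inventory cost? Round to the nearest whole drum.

Q* = √(2·D·S / H) = √(2·44,850·111 / 13.7) = √726,766.4 ≈ 852.51

853 drums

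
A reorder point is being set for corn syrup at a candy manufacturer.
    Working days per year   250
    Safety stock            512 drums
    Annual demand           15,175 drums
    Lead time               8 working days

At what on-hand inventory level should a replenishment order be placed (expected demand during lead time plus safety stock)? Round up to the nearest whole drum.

998 drums

Daily demand d = 15,175 / 250 = 60.700 drums/day
Demand during lead time = 60.700 × 8 = 485.60
Reorder point = 485.60 + 512 = 997.60 → round up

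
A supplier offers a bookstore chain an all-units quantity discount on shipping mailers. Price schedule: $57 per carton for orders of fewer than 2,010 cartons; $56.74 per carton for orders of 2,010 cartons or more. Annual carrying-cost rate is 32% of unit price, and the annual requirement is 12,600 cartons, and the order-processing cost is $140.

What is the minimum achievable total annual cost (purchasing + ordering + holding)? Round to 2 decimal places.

$726,221.89

H₁ = 32%×$57 = $18.2400;  H₂ = 32%×$56.74 = $18.1568
EOQ₁ = √(2×12,600×140/18.2400) = 439.80  (< 2,010, feasible at tier 1)
EOQ₂ = √(2×12,600×140/18.1568) = 440.80  (< 2,010 → use Q = 2,010 at tier-2 price)
TC(tier 1 (EOQ₁), Q≈439.8) = $726,221.89
TC(tier 2, Q≈2,010.0) = $734,049.20
Minimum at tier 1 (EOQ₁): $726,221.89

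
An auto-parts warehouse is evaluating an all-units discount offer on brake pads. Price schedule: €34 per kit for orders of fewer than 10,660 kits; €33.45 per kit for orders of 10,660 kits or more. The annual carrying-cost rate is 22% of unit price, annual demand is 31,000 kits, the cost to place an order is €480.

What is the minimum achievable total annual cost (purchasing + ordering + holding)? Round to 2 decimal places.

€1,068,919.95

H₁ = 22%×€34 = €7.4800;  H₂ = 22%×€33.45 = €7.3590
EOQ₁ = √(2×31,000×480/7.4800) = 1,994.65  (< 10,660, feasible at tier 1)
EOQ₂ = √(2×31,000×480/7.3590) = 2,010.98  (< 10,660 → use Q = 10,660 at tier-2 price)
TC(tier 1 (EOQ₁), Q≈1,994.6) = €1,068,919.95
TC(tier 2, Q≈10,660.0) = €1,077,569.34
Minimum at tier 1 (EOQ₁): €1,068,919.95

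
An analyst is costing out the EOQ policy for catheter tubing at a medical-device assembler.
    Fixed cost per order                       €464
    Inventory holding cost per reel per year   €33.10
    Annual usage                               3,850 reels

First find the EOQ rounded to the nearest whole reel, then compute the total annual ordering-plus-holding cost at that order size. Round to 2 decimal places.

€10,874.74

EOQ = √(2DS/H) = √(2 × 3,850 × 464 / 33.1)
    = √(107,939.58) ≈ 328.54 → Q = 329 reels
Annual ordering cost = (D/Q)·S = (3,850/329) × 464 = €5,429.79
Annual holding cost  = (Q/2)·H = (329/2) × 33.1 = €5,444.95
Total = €5,429.79 + €5,444.95 = €10,874.74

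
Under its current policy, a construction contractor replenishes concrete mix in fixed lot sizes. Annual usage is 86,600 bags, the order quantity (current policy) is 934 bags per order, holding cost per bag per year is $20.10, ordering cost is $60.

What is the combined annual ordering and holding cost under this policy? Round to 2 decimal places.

$14,949.87

Orders/yr = 86,600/934 = 92.719; ordering cost = 92.719 × $60 = $5,563.17
Average inventory = 934/2 = 467; holding cost = 467 × $20.1 = $9,386.70
Total = $5,563.17 + $9,386.70 = $14,949.87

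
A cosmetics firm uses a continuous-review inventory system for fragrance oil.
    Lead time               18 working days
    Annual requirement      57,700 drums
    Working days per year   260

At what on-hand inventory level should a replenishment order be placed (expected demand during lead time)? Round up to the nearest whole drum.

3,995 drums

Daily demand d = 57,700 / 260 = 221.923 drums/day
Demand during lead time = 221.923 × 18 = 3,994.62
Reorder point = 3,994.62 → round up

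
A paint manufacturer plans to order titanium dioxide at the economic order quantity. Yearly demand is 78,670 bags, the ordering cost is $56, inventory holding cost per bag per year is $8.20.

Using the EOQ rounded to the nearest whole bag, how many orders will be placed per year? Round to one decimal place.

EOQ = √(2DS/H) = √(2 × 78,670 × 56 / 8.2)
    = √(1,074,517.07) ≈ 1,036.59 → Q = 1,037
N = D/Q = 78,670/1,037 ≈ 75.863 orders/yr

75.9 orders per year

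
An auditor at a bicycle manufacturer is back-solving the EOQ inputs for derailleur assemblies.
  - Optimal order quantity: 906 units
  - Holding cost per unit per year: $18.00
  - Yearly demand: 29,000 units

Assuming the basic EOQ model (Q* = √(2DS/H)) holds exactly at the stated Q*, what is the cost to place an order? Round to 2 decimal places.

$254.74

From Q* = √(2DS/H) ⇒ Q*² = 2DS/H.
S = Q²H / (2D) = 906² × 18 / (2 × 29,000) = 254.7422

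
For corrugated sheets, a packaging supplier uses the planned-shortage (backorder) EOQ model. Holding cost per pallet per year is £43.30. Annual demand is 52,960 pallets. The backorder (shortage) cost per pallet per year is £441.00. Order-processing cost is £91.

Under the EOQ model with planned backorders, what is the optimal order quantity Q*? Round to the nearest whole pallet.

Q* = √(2DS/H) · √((H + b)/b)
   = √(2 × 52,960 × 91 / 43.3) · √((43.3 + 441) / 441)
   = 471.808 × 1.0479 ≈ 494.43

494 pallets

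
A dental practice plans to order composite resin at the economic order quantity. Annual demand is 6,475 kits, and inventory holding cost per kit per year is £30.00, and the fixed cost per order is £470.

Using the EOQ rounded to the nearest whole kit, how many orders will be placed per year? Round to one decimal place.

2DS/H = 2·6,475·470/30 = 202,883.33
EOQ = √202,883.33 ≈ 450.43 → Q = 450
N = D/Q = 6,475/450 ≈ 14.389 orders/yr

14.4 orders per year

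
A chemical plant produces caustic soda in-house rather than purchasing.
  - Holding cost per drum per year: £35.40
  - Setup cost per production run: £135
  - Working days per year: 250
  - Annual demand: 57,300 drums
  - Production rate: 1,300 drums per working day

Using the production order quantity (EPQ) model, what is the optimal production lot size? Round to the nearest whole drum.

728 drums

d = 57,300/250 = 229.2000 drums/day;  effective holding cost H(1 − d/p) = 35.4·(1 − 229.2000/1300) = 29.15871
Q* = √(2DS / H_eff) = √(2·57,300·135 / 29.15871) ≈ 728.41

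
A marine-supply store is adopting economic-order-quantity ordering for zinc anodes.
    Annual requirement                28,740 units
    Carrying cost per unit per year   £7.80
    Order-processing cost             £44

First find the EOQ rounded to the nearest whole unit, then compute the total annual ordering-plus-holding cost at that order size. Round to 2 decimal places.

£4,441.53

Optimal lot size Q* = (2 × 28,740 × £44 / £7.8)^½ ≈ 569.43 → Q = 569 units
Annual ordering cost = (D/Q)·S = (28,740/569) × 44 = £2,222.43
Annual holding cost  = (Q/2)·H = (569/2) × 7.8 = £2,219.10
Total = £2,222.43 + £2,219.10 = £4,441.53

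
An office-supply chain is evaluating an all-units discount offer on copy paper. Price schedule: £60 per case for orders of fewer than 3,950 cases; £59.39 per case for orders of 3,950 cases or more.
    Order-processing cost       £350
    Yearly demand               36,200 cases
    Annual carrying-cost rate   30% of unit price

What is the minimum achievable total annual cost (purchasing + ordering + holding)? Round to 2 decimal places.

H₁ = 30%×£60 = £18.0000;  H₂ = 30%×£59.39 = £17.8170
EOQ₁ = √(2×36,200×350/18.0000) = 1,186.50  (< 3,950, feasible at tier 1)
EOQ₂ = √(2×36,200×350/17.8170) = 1,192.58  (< 3,950 → use Q = 3,950 at tier-2 price)
TC(tier 1 (EOQ₁), Q≈1,186.5) = £2,193,356.97
TC(tier 2, Q≈3,950.0) = £2,188,314.17
Minimum at tier 2: £2,188,314.17

£2,188,314.17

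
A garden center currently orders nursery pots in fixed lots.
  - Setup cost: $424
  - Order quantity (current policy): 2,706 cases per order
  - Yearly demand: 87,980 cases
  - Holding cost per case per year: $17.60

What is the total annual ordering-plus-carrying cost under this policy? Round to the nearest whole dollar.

Orders/yr = 87,980/2,706 = 32.513; ordering cost = 32.513 × $424 = $13,785.48
Average inventory = 2,706/2 = 1353; holding cost = 1353 × $17.6 = $23,812.80
Total = $13,785.48 + $23,812.80 = $37,598.28

$37,598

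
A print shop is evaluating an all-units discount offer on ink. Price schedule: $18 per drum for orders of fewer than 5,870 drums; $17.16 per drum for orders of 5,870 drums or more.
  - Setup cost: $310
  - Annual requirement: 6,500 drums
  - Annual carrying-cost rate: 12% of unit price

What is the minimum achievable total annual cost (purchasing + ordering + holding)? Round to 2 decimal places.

H₁ = 12%×$18 = $2.1600;  H₂ = 12%×$17.16 = $2.0592
EOQ₁ = √(2×6,500×310/2.1600) = 1,365.92  (< 5,870, feasible at tier 1)
EOQ₂ = √(2×6,500×310/2.0592) = 1,398.95  (< 5,870 → use Q = 5,870 at tier-2 price)
TC(tier 1 (EOQ₁), Q≈1,365.9) = $119,950.39
TC(tier 2, Q≈5,870.0) = $117,927.02
Minimum at tier 2: $117,927.02

$117,927.02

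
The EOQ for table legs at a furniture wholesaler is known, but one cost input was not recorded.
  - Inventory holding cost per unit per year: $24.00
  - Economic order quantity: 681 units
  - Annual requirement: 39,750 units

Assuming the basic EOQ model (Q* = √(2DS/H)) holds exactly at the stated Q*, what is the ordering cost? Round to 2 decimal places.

Since Q* = (2DS/H)^½, squaring gives Q*²·H = 2DS.
S = Q²H / (2D) = 681² × 24 / (2 × 39,750) = 140.0033

$140.00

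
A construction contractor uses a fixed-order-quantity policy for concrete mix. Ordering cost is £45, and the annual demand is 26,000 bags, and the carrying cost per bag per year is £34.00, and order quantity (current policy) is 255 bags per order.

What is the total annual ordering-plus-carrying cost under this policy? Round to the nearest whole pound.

Annual ordering cost = (D/Q)·S = (26,000/255) × 45 = £4,588.24
Annual holding cost  = (Q/2)·H = (255/2) × 34 = £4,335.00
Total = £4,588.24 + £4,335.00 = £8,923.24

£8,923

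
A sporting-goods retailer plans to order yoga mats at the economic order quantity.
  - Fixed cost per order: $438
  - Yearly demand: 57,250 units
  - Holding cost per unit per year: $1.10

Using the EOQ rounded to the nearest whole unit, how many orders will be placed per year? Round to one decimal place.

2DS/H = 2·57,250·438/1.1 = 45,591,818.18
EOQ = √45,591,818.18 ≈ 6,752.17 → Q = 6,752
N = D/Q = 57,250/6,752 ≈ 8.479 orders/yr

8.5 orders per year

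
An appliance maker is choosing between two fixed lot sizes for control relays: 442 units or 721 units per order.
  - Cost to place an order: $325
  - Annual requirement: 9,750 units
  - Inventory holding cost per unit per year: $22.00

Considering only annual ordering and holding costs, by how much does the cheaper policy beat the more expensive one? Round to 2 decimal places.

Annual cost at Q: ordering D·S/Q plus holding Q·H/2.
TC(442) = (9,750/442)×325 + (442/2)×22 = $12,031.12
TC(721) = (9,750/721)×325 + (721/2)×22 = $12,325.94
|ΔTC| = |$12,031.12 − $12,325.94| = $294.82

$294.82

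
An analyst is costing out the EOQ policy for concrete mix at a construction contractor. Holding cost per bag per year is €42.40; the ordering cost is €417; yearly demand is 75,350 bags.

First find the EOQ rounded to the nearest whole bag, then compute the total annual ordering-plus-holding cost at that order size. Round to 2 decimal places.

2DS/H = 2·75,350·417/42.4 = 1,482,120.28
EOQ = √1,482,120.28 ≈ 1,217.42 → Q = 1,217 bags
Annual ordering cost = (D/Q)·S = (75,350/1,217) × 417 = €25,818.36
Annual holding cost  = (Q/2)·H = (1,217/2) × 42.4 = €25,800.40
Total = €25,818.36 + €25,800.40 = €51,618.76

€51,618.76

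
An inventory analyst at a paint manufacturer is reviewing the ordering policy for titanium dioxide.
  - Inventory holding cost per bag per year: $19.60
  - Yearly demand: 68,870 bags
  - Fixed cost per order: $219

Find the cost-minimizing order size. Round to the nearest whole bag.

EOQ = √(2DS/H) = √(2 × 68,870 × 219 / 19.6)
    = √(1,539,033.67) ≈ 1,240.58

1,241 bags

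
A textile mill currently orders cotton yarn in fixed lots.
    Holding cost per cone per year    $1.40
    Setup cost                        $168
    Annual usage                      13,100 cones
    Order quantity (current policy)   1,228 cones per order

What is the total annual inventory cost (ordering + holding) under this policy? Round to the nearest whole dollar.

$2,652

Annual ordering cost = (D/Q)·S = (13,100/1,228) × 168 = $1,792.18
Annual holding cost  = (Q/2)·H = (1,228/2) × 1.4 = $859.60
Total = $1,792.18 + $859.60 = $2,651.78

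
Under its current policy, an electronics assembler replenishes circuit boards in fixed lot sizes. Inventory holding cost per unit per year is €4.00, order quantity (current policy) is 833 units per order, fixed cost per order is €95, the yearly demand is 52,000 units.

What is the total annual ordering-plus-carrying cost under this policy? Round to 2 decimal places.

€7,596.37

Annual ordering cost = (D/Q)·S = (52,000/833) × 95 = €5,930.37
Annual holding cost  = (Q/2)·H = (833/2) × 4 = €1,666.00
Total = €5,930.37 + €1,666.00 = €7,596.37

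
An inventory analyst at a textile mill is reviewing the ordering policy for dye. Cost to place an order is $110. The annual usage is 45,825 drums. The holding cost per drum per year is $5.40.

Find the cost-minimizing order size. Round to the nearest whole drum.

Q* = √(2·D·S / H) = √(2·45,825·110 / 5.4) = √1,866,944.4 ≈ 1,366.36

1,366 drums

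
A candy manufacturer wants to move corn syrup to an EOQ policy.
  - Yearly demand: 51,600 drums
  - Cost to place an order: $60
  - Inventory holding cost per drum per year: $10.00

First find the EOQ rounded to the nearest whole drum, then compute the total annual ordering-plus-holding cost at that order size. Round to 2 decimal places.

$7,868.93

EOQ = √(2DS/H) = √(2 × 51,600 × 60 / 10)
    = √(619,200.00) ≈ 786.89 → Q = 787 drums
Orders/yr = 51,600/787 = 65.565; ordering cost = 65.565 × $60 = $3,933.93
Average inventory = 787/2 = 393.5; holding cost = 393.5 × $10 = $3,935.00
Total = $3,933.93 + $3,935.00 = $7,868.93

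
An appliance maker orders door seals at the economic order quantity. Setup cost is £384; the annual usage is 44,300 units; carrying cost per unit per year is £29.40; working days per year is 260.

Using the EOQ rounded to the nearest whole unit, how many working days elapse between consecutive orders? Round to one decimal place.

EOQ = √(2DS/H) = √(2 × 44,300 × 384 / 29.4)
    = √(1,157,224.49) ≈ 1,075.74 → Q = 1,076 units
Cycle time = (working days × Q)/D = (260 × 1,076) / 44,300 = 6.315 days

6.3 days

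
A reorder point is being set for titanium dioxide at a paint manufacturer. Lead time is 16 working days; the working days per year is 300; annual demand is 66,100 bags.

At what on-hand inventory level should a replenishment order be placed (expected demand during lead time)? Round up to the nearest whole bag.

Daily demand d = 66,100 / 300 = 220.333 bags/day
Demand during lead time = 220.333 × 16 = 3,525.33
Reorder point = 3,525.33 → round up

3,526 bags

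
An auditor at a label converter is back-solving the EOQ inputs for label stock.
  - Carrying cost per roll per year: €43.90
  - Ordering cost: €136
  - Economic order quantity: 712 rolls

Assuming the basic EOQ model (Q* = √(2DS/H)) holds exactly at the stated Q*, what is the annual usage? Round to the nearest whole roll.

81,819 rolls per year

EOQ relation: Q² = 2DS/H, so rearrange for the unknown.
D = Q²H / (2S) = 712² × 43.9 / (2 × 136) = 81,819.27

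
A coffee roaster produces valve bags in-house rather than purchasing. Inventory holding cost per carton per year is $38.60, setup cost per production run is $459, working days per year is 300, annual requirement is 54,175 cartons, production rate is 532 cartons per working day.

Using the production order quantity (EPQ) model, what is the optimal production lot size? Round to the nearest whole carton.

d = 54,175/300 = 180.5833 cartons/day;  effective holding cost H(1 − d/p) = 38.6·(1 − 180.5833/532) = 25.49753
Q* = √(2DS / H_eff) = √(2·54,175·459 / 25.49753) ≈ 1,396.60

1,397 cartons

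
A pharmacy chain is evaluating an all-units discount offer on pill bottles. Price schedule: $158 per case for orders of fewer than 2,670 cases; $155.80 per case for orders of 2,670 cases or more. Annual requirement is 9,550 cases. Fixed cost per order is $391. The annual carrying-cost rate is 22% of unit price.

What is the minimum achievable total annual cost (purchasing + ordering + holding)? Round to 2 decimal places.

H₁ = 22%×$158 = $34.7600;  H₂ = 22%×$155.80 = $34.2760
EOQ₁ = √(2×9,550×391/34.7600) = 463.52  (< 2,670, feasible at tier 1)
EOQ₂ = √(2×9,550×391/34.2760) = 466.78  (< 2,670 → use Q = 2,670 at tier-2 price)
TC(tier 1 (EOQ₁), Q≈463.5) = $1,525,011.83
TC(tier 2, Q≈2,670.0) = $1,535,046.98
Minimum at tier 1 (EOQ₁): $1,525,011.83

$1,525,011.83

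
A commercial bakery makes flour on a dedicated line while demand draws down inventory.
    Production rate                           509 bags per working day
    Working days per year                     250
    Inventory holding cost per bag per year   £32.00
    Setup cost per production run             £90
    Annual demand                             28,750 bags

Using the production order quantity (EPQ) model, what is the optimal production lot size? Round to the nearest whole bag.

457 bags

Daily demand d = 28,750/250 = 115.000; p = 509; 1 − d/p = 0.77407
EPQ = √(2DS / (H(1 − d/p)))
    = √(2 × 28,750 × 90 / (32 × 0.77407)) ≈ 457.08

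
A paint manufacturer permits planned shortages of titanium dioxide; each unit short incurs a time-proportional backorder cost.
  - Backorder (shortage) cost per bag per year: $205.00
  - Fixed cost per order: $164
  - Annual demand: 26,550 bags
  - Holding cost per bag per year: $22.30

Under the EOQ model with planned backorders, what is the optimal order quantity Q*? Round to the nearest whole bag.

658 bags

Q* = √(2DS/H) · √((H + b)/b)
   = √(2 × 26,550 × 164 / 22.3) · √((22.3 + 205) / 205)
   = 624.909 × 1.0530 ≈ 658.02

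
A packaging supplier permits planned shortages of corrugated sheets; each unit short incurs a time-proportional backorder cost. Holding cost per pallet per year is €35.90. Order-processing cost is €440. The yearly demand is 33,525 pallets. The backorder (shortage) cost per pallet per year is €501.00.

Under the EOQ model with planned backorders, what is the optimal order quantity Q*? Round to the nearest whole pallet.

938 pallets

Basic EOQ = √(2·33,525·440/35.9) = 906.522
Backorder adjustment √((H+b)/b) = √((35.9+501)/501) = 1.0352
Q* = 906.522 × 1.0352 ≈ 938.44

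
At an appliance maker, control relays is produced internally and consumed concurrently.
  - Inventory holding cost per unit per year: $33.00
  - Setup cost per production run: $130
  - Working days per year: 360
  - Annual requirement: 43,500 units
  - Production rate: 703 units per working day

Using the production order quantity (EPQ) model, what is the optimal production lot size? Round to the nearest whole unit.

643 units

Daily demand d = 43,500/360 = 120.833; p = 703; 1 − d/p = 0.82812
EPQ = √(2DS / (H(1 − d/p)))
    = √(2 × 43,500 × 130 / (33 × 0.82812)) ≈ 643.32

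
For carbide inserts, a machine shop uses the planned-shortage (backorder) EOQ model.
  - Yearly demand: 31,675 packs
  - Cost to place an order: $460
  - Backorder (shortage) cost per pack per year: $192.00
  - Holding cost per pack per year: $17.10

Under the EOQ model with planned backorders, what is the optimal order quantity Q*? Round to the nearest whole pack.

1,362 packs

Q* = √(2DS/H) · √((H + b)/b)
   = √(2 × 31,675 × 460 / 17.1) · √((17.1 + 192) / 192)
   = 1,305.432 × 1.0436 ≈ 1,362.32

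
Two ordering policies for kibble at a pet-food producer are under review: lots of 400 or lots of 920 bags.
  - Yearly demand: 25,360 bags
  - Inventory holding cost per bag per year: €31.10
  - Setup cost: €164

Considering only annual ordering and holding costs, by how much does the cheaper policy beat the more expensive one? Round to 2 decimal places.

€2,209.10

TC(Q) = (D/Q)S + (Q/2)H
TC(400) = (25,360/400)×164 + (400/2)×31.1 = €16,617.60
TC(920) = (25,360/920)×164 + (920/2)×31.1 = €18,826.70
Lots of 400 are cheaper by €2,209.10.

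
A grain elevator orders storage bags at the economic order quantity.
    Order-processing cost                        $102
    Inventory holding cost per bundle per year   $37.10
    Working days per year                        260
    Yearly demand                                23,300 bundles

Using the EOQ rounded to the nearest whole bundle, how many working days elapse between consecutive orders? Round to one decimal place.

4.0 days

Q* = √(2·D·S / H) = √(2·23,300·102 / 37.1) = √128,118.6 ≈ 357.94 → Q = 358 bundles
T = Q/D × 260 days = 358/23,300 × 260 = 3.995 days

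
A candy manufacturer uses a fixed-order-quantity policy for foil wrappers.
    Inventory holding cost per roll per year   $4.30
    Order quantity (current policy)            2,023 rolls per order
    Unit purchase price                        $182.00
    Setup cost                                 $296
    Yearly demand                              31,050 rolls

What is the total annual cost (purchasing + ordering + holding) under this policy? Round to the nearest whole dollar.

Annual ordering cost = (D/Q)·S = (31,050/2,023) × 296 = $4,543.15
Annual holding cost  = (Q/2)·H = (2,023/2) × 4.3 = $4,349.45
Purchase cost = D·C = 31,050 × 182 = $5,651,100.00
Total = $4,543.15 + $4,349.45 + $5,651,100.00 = $5,659,992.60

$5,659,993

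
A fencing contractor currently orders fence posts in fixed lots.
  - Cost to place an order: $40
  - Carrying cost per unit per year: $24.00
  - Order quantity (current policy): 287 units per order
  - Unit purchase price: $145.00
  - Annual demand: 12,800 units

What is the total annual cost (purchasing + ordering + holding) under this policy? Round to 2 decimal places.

Annual ordering cost = (D/Q)·S = (12,800/287) × 40 = $1,783.97
Annual holding cost  = (Q/2)·H = (287/2) × 24 = $3,444.00
Purchase cost = D·C = 12,800 × 145 = $1,856,000.00
Total = $1,783.97 + $3,444.00 + $1,856,000.00 = $1,861,227.97

$1,861,227.97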